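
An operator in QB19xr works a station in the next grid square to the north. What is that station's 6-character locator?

Latitude subsquare r = 17; +1 → 18 = s.
The longitude characters are unchanged.

QB19xs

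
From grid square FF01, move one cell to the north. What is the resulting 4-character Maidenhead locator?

FF02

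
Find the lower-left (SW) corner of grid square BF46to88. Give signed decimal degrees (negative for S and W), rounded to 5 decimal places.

Field B=1, F=5: +1·20° lon, +5·10° lat → SW at lon -160°, lat -40°.
Square 4, 6: +4·2° lon, +6·1° lat → SW at lon -152°, lat -34°.
Subsquare t=19, o=14: +19·0.0833333° lon, +14·0.0416667° lat → SW at lon -150.417°, lat -33.4167°.
Extended square 8, 8: +8·0.00833333° lon, +8·0.00416667° lat → SW at lon -150.35°, lat -33.3833°.
latitude -33.38333, longitude -150.35000.

-33.38333, -150.35000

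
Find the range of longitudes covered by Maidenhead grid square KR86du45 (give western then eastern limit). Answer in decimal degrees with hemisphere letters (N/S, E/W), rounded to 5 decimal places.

Field K=10, R=17: +10·20° lon, +17·10° lat → SW at lon 20°, lat 80°.
Square 8, 6: +8·2° lon, +6·1° lat → SW at lon 36°, lat 86°.
Subsquare d=3, u=20: +3·0.0833333° lon, +20·0.0416667° lat → SW at lon 36.25°, lat 86.8333°.
Extended square 4, 5: +4·0.00833333° lon, +5·0.00416667° lat → SW at lon 36.2833°, lat 86.8542°.
Cell spans 0.00833333° lon × 0.00416667° lat.
west 36.28333° E, east 36.29167° E.

36.28333° E, 36.29167° E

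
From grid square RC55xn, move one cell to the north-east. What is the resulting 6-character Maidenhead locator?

RC65ao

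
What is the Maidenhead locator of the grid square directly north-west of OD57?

OD48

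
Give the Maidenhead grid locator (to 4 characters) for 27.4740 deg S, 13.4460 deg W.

Add 180° to longitude and 90° to latitude: 166.55, 62.53.
Field: lon ⌊166.55/20⌋ = 8 → I; lat ⌊62.53/10⌋ = 6 → G.
Square: lon ⌊6.55/2⌋ = 3; lat ⌊2.53/1⌋ = 2.

IG32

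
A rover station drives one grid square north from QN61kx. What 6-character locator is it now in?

Latitude subsquare x = 23; +1 → 24, wraps to 0 = a, carry into square.
Latitude square 1; +1 → 2.
The longitude characters are unchanged.

QN62ka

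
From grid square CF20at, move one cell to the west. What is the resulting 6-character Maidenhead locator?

Longitude subsquare a = 0; −1 → -1, wraps to 23 = x, carry into square.
Longitude square 2; −1 → 1.
The latitude characters are unchanged.

CF10xt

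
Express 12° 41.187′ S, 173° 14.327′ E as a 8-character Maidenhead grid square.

RH67oh85

Shift to the Maidenhead origin (180°W, 90°S): lon 353.23878, lat 77.31355.
Field: lon ⌊353.23878/20⌋ = 17 → R; lat ⌊77.31355/10⌋ = 7 → H.
Square: lon ⌊13.23878/2⌋ = 6; lat ⌊7.31355/1⌋ = 7.
Subsquare: lon ⌊1.23878/0.0833333⌋ = 14 → o; lat ⌊0.31355/0.0416667⌋ = 7 → h.
Extended square: lon ⌊0.07212/0.00833333⌋ = 8; lat ⌊0.02188/0.00416667⌋ = 5.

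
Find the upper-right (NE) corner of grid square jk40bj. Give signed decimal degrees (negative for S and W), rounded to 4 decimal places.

10.4167, 8.1667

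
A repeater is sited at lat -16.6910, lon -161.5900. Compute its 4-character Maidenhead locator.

AH93

Shift to the Maidenhead origin (180°W, 90°S): lon 18.41, lat 73.31.
Field: 18.41/20 → 0 → A, 73.31/10 → 7 → H; chars AH.
Square: 18.41/2 → 9, 3.31/1 → 3; chars 93.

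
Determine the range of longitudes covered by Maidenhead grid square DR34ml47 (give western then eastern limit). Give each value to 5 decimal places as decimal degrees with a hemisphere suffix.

Field D=3, R=17: +3·20° lon, +17·10° lat → SW at lon -120°, lat 80°.
Square 3, 4: +3·2° lon, +4·1° lat → SW at lon -114°, lat 84°.
Subsquare m=12, l=11: +12·0.0833333° lon, +11·0.0416667° lat → SW at lon -113°, lat 84.4583°.
Extended square 4, 7: +4·0.00833333° lon, +7·0.00416667° lat → SW at lon -112.967°, lat 84.4875°.
Cell spans 0.00833333° lon × 0.00416667° lat.
west 112.96667° W, east 112.95833° W.

112.96667° W, 112.95833° W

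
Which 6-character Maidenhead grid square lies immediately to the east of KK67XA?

KK77aa

Longitude subsquare x = 23; +1 → 24, wraps to 0 = a, carry into square.
Longitude square 6; +1 → 7.
The latitude characters are unchanged.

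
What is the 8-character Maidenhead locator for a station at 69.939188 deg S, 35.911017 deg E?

KC70wb94

Offset from 180°W / 90°S: lon 215.91102°, lat 20.06081°.
Field (20°×10°, letters A–R): lon ⌊215.91102/20⌋ = 10 → K; lat ⌊20.06081/10⌋ = 2 → C.
Square (2°×1°, digits 0–9): lon ⌊15.91102/2⌋ = 7; lat ⌊0.06081/1⌋ = 0.
Subsquare (5′×2.5′, letters a–x): lon ⌊1.91102/0.0833333⌋ = 22 → w; lat ⌊0.06081/0.0416667⌋ = 1 → b.
Extended square (30″×15″, digits 0–9): lon ⌊0.07768/0.00833333⌋ = 9; lat ⌊0.01915/0.00416667⌋ = 4.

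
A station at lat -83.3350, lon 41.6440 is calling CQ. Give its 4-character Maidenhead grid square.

LA06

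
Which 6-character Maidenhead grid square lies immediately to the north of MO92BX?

MO93ba

Latitude subsquare x = 23; +1 → 24, wraps to 0 = a, carry into square.
Latitude square 2; +1 → 3.
The longitude characters are unchanged.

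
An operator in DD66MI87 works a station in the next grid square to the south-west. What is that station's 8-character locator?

DD66mi76

Longitude extended square 8; −1 → 7.
Latitude extended square 7; −1 → 6.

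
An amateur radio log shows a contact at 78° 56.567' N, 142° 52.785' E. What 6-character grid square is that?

QQ18kw

Offset from 180°W / 90°S: lon 322.8798°, lat 168.9428°.
Field (20°×10°, letters A–R): lon ⌊322.8798/20⌋ = 16 → Q; lat ⌊168.9428/10⌋ = 16 → Q.
Square (2°×1°, digits 0–9): lon ⌊2.8798/2⌋ = 1; lat ⌊8.9428/1⌋ = 8.
Subsquare (5′×2.5′, letters a–x): lon ⌊0.8798/0.0833333⌋ = 10 → k; lat ⌊0.9428/0.0416667⌋ = 22 → w.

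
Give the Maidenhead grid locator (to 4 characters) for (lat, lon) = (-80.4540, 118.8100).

OA99

Offset from 180°W / 90°S: lon 298.81°, lat 9.55°.
Field: 298.81/20 → 14 → O, 9.55/10 → 0 → A; chars OA.
Square: 18.81/2 → 9, 9.55/1 → 9; chars 99.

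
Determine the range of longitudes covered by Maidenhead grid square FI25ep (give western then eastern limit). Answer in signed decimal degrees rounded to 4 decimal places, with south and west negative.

-75.6667, -75.5833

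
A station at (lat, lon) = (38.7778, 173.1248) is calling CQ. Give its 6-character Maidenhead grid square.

RM68ns

Offset from 180°W / 90°S: lon 353.1248°, lat 128.7778°.
Field (20°×10°, letters A–R): lon ⌊353.1248/20⌋ = 17 → R; lat ⌊128.7778/10⌋ = 12 → M.
Square (2°×1°, digits 0–9): lon ⌊13.1248/2⌋ = 6; lat ⌊8.7778/1⌋ = 8.
Subsquare (5′×2.5′, letters a–x): lon ⌊1.1248/0.0833333⌋ = 13 → n; lat ⌊0.7778/0.0416667⌋ = 18 → s.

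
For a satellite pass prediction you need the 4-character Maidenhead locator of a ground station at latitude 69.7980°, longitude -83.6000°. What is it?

EP89

Shift to the Maidenhead origin (180°W, 90°S): lon 96.40, lat 159.80.
Field: lon ⌊96.40/20⌋ = 4 → E; lat ⌊159.80/10⌋ = 15 → P.
Square: lon ⌊16.40/2⌋ = 8; lat ⌊9.80/1⌋ = 9.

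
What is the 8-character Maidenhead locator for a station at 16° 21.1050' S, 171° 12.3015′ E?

RH53op45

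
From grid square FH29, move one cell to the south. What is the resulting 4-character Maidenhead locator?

FH28

Latitude square 9; −1 → 8.
The longitude characters are unchanged.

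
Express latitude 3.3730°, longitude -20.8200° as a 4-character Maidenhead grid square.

Add 180° to longitude and 90° to latitude: 159.18, 93.37.
Field: 159.18/20 → 7 → H, 93.37/10 → 9 → J; chars HJ.
Square: 19.18/2 → 9, 3.37/1 → 3; chars 93.

HJ93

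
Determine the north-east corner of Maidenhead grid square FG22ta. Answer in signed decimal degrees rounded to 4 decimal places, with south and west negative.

-27.9583, -74.3333

Field F=5, G=6: +5·20° lon, +6·10° lat → SW at lon -80°, lat -30°.
Square 2, 2: +2·2° lon, +2·1° lat → SW at lon -76°, lat -28°.
Subsquare t=19, a=0: +19·0.0833333° lon, +0·0.0416667° lat → SW at lon -74.4167°, lat -28°.
Cell spans 0.0833333° lon × 0.0416667° lat. NE corner is SW corner plus one full cell.
latitude -27.9583, longitude -74.3333.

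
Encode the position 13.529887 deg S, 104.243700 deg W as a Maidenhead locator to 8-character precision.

Offset from 180°W / 90°S: lon 75.75630°, lat 76.47011°.
Field (20°×10°, letters A–R): 75.75630/20 → 3 → D, 76.47011/10 → 7 → H; chars DH.
Square (2°×1°, digits 0–9): 15.75630/2 → 7, 6.47011/1 → 6; chars 76.
Subsquare (5′×2.5′, letters a–x): 1.75630/0.0833333 → 21 → v, 0.47011/0.0416667 → 11 → l; chars vl.
Extended square (30″×15″, digits 0–9): 0.00630/0.00833333 → 0, 0.01178/0.00416667 → 2; chars 02.

DH76vl02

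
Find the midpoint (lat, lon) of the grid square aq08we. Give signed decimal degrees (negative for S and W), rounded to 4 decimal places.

Field A=0, Q=16: +0·20° lon, +16·10° lat → SW at lon -180°, lat 70°.
Square 0, 8: +0·2° lon, +8·1° lat → SW at lon -180°, lat 78°.
Subsquare w=22, e=4: +22·0.0833333° lon, +4·0.0416667° lat → SW at lon -178.167°, lat 78.1667°.
Cell spans 0.0833333° lon × 0.0416667° lat. Centre is SW corner plus half of each.
latitude 78.1875, longitude -178.1250.

78.1875, -178.1250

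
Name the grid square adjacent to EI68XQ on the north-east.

EI78ar

Longitude subsquare x = 23; +1 → 24, wraps to 0 = a, carry into square.
Longitude square 6; +1 → 7.
Latitude subsquare q = 16; +1 → 17 = r.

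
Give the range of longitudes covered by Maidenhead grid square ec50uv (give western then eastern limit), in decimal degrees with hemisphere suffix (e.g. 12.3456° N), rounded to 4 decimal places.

Field E=4, C=2: +4·20° lon, +2·10° lat → SW at lon -100°, lat -70°.
Square 5, 0: +5·2° lon, +0·1° lat → SW at lon -90°, lat -70°.
Subsquare u=20, v=21: +20·0.0833333° lon, +21·0.0416667° lat → SW at lon -88.3333°, lat -69.125°.
Cell spans 0.0833333° lon × 0.0416667° lat.
west 88.3333° W, east 88.2500° W.

88.3333° W, 88.2500° W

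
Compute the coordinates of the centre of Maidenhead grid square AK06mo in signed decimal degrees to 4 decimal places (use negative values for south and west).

Field A=0, K=10: +0·20° lon, +10·10° lat → SW at lon -180°, lat 10°.
Square 0, 6: +0·2° lon, +6·1° lat → SW at lon -180°, lat 16°.
Subsquare m=12, o=14: +12·0.0833333° lon, +14·0.0416667° lat → SW at lon -179°, lat 16.5833°.
Cell spans 0.0833333° lon × 0.0416667° lat. Centre is SW corner plus half of each.
latitude 16.6042, longitude -178.9583.

16.6042, -178.9583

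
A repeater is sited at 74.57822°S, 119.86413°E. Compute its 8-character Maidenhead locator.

OB95wk31

Add 180° to longitude and 90° to latitude: 299.86413, 15.42178.
Field: lon ⌊299.86413/20⌋ = 14 → O; lat ⌊15.42178/10⌋ = 1 → B.
Square: lon ⌊19.86413/2⌋ = 9; lat ⌊5.42178/1⌋ = 5.
Subsquare: lon ⌊1.86413/0.0833333⌋ = 22 → w; lat ⌊0.42178/0.0416667⌋ = 10 → k.
Extended square: lon ⌊0.03080/0.00833333⌋ = 3; lat ⌊0.00511/0.00416667⌋ = 1.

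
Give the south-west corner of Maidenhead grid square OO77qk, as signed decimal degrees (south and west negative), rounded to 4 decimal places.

57.4167, 115.3333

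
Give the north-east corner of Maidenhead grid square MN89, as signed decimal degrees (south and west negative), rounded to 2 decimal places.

Field M=12, N=13: +12·20° lon, +13·10° lat → SW at lon 60°, lat 40°.
Square 8, 9: +8·2° lon, +9·1° lat → SW at lon 76°, lat 49°.
Cell spans 2° lon × 1° lat. NE corner is SW corner plus one full cell.
latitude 50.00, longitude 78.00.

50.00, 78.00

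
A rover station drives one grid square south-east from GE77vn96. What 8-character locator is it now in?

GE77wn05

Longitude extended square 9; +1 → 10, wraps to 0, carry into subsquare.
Longitude subsquare v = 21; +1 → 22 = w.
Latitude extended square 6; −1 → 5.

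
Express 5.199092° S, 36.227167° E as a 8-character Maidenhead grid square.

Offset from 180°W / 90°S: lon 216.22717°, lat 84.80091°.
Field: 216.22717/20 → 10 → K, 84.80091/10 → 8 → I; chars KI.
Square: 16.22717/2 → 8, 4.80091/1 → 4; chars 84.
Subsquare: 0.22717/0.0833333 → 2 → c, 0.80091/0.0416667 → 19 → t; chars ct.
Extended square: 0.06050/0.00833333 → 7, 0.00924/0.00416667 → 2; chars 72.

KI84ct72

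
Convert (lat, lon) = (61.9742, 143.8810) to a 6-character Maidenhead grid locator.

QP11wx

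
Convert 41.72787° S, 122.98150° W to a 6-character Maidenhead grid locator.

CE88mg

Add 180° to longitude and 90° to latitude: 57.0185, 48.2721.
Field (20°×10°, letters A–R): 57.0185/20 → 2 → C, 48.2721/10 → 4 → E; chars CE.
Square (2°×1°, digits 0–9): 17.0185/2 → 8, 8.2721/1 → 8; chars 88.
Subsquare (5′×2.5′, letters a–x): 1.0185/0.0833333 → 12 → m, 0.2721/0.0416667 → 6 → g; chars mg.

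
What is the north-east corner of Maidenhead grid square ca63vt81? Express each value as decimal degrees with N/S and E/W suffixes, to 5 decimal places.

86.20000° S, 126.17500° W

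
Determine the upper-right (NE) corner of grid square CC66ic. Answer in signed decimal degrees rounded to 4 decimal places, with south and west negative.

Field C=2, C=2: +2·20° lon, +2·10° lat → SW at lon -140°, lat -70°.
Square 6, 6: +6·2° lon, +6·1° lat → SW at lon -128°, lat -64°.
Subsquare i=8, c=2: +8·0.0833333° lon, +2·0.0416667° lat → SW at lon -127.333°, lat -63.9167°.
Cell spans 0.0833333° lon × 0.0416667° lat. NE corner is SW corner plus one full cell.
latitude -63.8750, longitude -127.2500.

-63.8750, -127.2500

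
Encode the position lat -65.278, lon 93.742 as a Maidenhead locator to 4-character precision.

NC64

Shift to the Maidenhead origin (180°W, 90°S): lon 273.74, lat 24.72.
Field (20°×10°, letters A–R): lon ⌊273.74/20⌋ = 13 → N; lat ⌊24.72/10⌋ = 2 → C.
Square (2°×1°, digits 0–9): lon ⌊13.74/2⌋ = 6; lat ⌊4.72/1⌋ = 4.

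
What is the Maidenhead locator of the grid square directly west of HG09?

GG99

Longitude square 0; −1 → -1, wraps to 9, carry into field.
Longitude field H = 7; −1 → 6 = G.
The latitude characters are unchanged.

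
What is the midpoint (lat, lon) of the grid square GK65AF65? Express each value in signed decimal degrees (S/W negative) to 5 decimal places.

Field G=6, K=10: +6·20° lon, +10·10° lat → SW at lon -60°, lat 10°.
Square 6, 5: +6·2° lon, +5·1° lat → SW at lon -48°, lat 15°.
Subsquare a=0, f=5: +0·0.0833333° lon, +5·0.0416667° lat → SW at lon -48°, lat 15.2083°.
Extended square 6, 5: +6·0.00833333° lon, +5·0.00416667° lat → SW at lon -47.95°, lat 15.2292°.
Cell spans 0.00833333° lon × 0.00416667° lat. Centre is SW corner plus half of each.
latitude 15.23125, longitude -47.94583.

15.23125, -47.94583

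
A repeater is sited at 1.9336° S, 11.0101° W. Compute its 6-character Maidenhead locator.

Add 180° to longitude and 90° to latitude: 168.9899, 88.0664.
Field (20°×10°, letters A–R): 168.9899/20 → 8 → I, 88.0664/10 → 8 → I; chars II.
Square (2°×1°, digits 0–9): 8.9899/2 → 4, 8.0664/1 → 8; chars 48.
Subsquare (5′×2.5′, letters a–x): 0.9899/0.0833333 → 11 → l, 0.0664/0.0416667 → 1 → b; chars lb.

II48lb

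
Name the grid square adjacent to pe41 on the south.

PE40

Latitude square 1; −1 → 0.
The longitude characters are unchanged.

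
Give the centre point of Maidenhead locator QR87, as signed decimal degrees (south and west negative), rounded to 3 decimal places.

Field Q=16, R=17: +16·20° lon, +17·10° lat → SW at lon 140°, lat 80°.
Square 8, 7: +8·2° lon, +7·1° lat → SW at lon 156°, lat 87°.
Cell spans 2° lon × 1° lat. Centre is SW corner plus half of each.
latitude 87.500, longitude 157.000.

87.500, 157.000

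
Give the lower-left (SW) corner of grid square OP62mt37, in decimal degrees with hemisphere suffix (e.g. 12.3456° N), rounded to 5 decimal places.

62.82083° N, 113.02500° E

Field O=14, P=15: +14·20° lon, +15·10° lat → SW at lon 100°, lat 60°.
Square 6, 2: +6·2° lon, +2·1° lat → SW at lon 112°, lat 62°.
Subsquare m=12, t=19: +12·0.0833333° lon, +19·0.0416667° lat → SW at lon 113°, lat 62.7917°.
Extended square 3, 7: +3·0.00833333° lon, +7·0.00416667° lat → SW at lon 113.025°, lat 62.8208°.
latitude 62.82083° N, longitude 113.02500° E.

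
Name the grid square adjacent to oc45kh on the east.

OC45lh

Longitude subsquare k = 10; +1 → 11 = l.
The latitude characters are unchanged.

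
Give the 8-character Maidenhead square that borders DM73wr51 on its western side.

DM73wr41

Longitude extended square 5; −1 → 4.
The latitude characters are unchanged.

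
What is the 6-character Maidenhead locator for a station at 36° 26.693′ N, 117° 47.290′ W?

DM16ck

Add 180° to longitude and 90° to latitude: 62.2118, 126.4449.
Field: lon ⌊62.2118/20⌋ = 3 → D; lat ⌊126.4449/10⌋ = 12 → M.
Square: lon ⌊2.2118/2⌋ = 1; lat ⌊6.4449/1⌋ = 6.
Subsquare: lon ⌊0.2118/0.0833333⌋ = 2 → c; lat ⌊0.4449/0.0416667⌋ = 10 → k.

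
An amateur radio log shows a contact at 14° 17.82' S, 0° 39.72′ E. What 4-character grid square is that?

JH05

Offset from 180°W / 90°S: lon 180.66°, lat 75.70°.
Field: 180.66/20 → 9 → J, 75.70/10 → 7 → H; chars JH.
Square: 0.66/2 → 0, 5.70/1 → 5; chars 05.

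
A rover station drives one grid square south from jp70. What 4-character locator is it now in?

JO79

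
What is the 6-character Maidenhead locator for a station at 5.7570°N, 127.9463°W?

CJ65as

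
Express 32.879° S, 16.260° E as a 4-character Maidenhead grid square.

Add 180° to longitude and 90° to latitude: 196.26, 57.12.
Field: 196.26/20 → 9 → J, 57.12/10 → 5 → F; chars JF.
Square: 16.26/2 → 8, 7.12/1 → 7; chars 87.

JF87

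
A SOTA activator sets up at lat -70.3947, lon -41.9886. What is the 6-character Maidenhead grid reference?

Add 180° to longitude and 90° to latitude: 138.0114, 19.6053.
Field: lon ⌊138.0114/20⌋ = 6 → G; lat ⌊19.6053/10⌋ = 1 → B.
Square: lon ⌊18.0114/2⌋ = 9; lat ⌊9.6053/1⌋ = 9.
Subsquare: lon ⌊0.0114/0.0833333⌋ = 0 → a; lat ⌊0.6053/0.0416667⌋ = 14 → o.

GB99ao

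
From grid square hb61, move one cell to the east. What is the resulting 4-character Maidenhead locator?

Longitude square 6; +1 → 7.
The latitude characters are unchanged.

HB71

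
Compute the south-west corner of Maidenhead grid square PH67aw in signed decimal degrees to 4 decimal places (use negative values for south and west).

-12.0833, 132.0000

Field P=15, H=7: +15·20° lon, +7·10° lat → SW at lon 120°, lat -20°.
Square 6, 7: +6·2° lon, +7·1° lat → SW at lon 132°, lat -13°.
Subsquare a=0, w=22: +0·0.0833333° lon, +22·0.0416667° lat → SW at lon 132°, lat -12.0833°.
latitude -12.0833, longitude 132.0000.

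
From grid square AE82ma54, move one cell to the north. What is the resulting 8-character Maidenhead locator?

Latitude extended square 4; +1 → 5.
The longitude characters are unchanged.

AE82ma55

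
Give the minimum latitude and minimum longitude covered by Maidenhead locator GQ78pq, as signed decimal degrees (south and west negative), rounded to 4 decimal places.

Field G=6, Q=16: +6·20° lon, +16·10° lat → SW at lon -60°, lat 70°.
Square 7, 8: +7·2° lon, +8·1° lat → SW at lon -46°, lat 78°.
Subsquare p=15, q=16: +15·0.0833333° lon, +16·0.0416667° lat → SW at lon -44.75°, lat 78.6667°.
latitude 78.6667, longitude -44.7500.

78.6667, -44.7500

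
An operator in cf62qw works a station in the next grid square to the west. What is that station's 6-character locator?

CF62pw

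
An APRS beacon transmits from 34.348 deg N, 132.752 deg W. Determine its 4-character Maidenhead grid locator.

CM34

Shift to the Maidenhead origin (180°W, 90°S): lon 47.25, lat 124.35.
Field: lon ⌊47.25/20⌋ = 2 → C; lat ⌊124.35/10⌋ = 12 → M.
Square: lon ⌊7.25/2⌋ = 3; lat ⌊4.35/1⌋ = 4.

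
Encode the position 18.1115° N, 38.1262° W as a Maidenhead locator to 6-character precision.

Add 180° to longitude and 90° to latitude: 141.8738, 108.1115.
Field (20°×10°, letters A–R): lon ⌊141.8738/20⌋ = 7 → H; lat ⌊108.1115/10⌋ = 10 → K.
Square (2°×1°, digits 0–9): lon ⌊1.8738/2⌋ = 0; lat ⌊8.1115/1⌋ = 8.
Subsquare (5′×2.5′, letters a–x): lon ⌊1.8738/0.0833333⌋ = 22 → w; lat ⌊0.1115/0.0416667⌋ = 2 → c.

HK08wc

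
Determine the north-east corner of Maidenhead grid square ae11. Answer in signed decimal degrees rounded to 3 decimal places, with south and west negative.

-48.000, -176.000

Field A=0, E=4: +0·20° lon, +4·10° lat → SW at lon -180°, lat -50°.
Square 1, 1: +1·2° lon, +1·1° lat → SW at lon -178°, lat -49°.
Cell spans 2° lon × 1° lat. NE corner is SW corner plus one full cell.
latitude -48.000, longitude -176.000.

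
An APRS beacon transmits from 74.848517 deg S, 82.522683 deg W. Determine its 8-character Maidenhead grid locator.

Shift to the Maidenhead origin (180°W, 90°S): lon 97.47732, lat 15.15148.
Field (20°×10°, letters A–R): lon ⌊97.47732/20⌋ = 4 → E; lat ⌊15.15148/10⌋ = 1 → B.
Square (2°×1°, digits 0–9): lon ⌊17.47732/2⌋ = 8; lat ⌊5.15148/1⌋ = 5.
Subsquare (5′×2.5′, letters a–x): lon ⌊1.47732/0.0833333⌋ = 17 → r; lat ⌊0.15148/0.0416667⌋ = 3 → d.
Extended square (30″×15″, digits 0–9): lon ⌊0.06065/0.00833333⌋ = 7; lat ⌊0.02648/0.00416667⌋ = 6.

EB85rd76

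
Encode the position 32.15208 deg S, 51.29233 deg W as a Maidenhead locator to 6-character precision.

GF47iu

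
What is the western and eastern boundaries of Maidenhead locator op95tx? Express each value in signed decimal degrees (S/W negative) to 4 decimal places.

119.5833, 119.6667

Field O=14, P=15: +14·20° lon, +15·10° lat → SW at lon 100°, lat 60°.
Square 9, 5: +9·2° lon, +5·1° lat → SW at lon 118°, lat 65°.
Subsquare t=19, x=23: +19·0.0833333° lon, +23·0.0416667° lat → SW at lon 119.583°, lat 65.9583°.
Cell spans 0.0833333° lon × 0.0416667° lat.
west 119.5833, east 119.6667.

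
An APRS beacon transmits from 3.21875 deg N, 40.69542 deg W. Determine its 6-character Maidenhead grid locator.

GJ93pf

Offset from 180°W / 90°S: lon 139.3046°, lat 93.2188°.
Field (20°×10°, letters A–R): lon ⌊139.3046/20⌋ = 6 → G; lat ⌊93.2188/10⌋ = 9 → J.
Square (2°×1°, digits 0–9): lon ⌊19.3046/2⌋ = 9; lat ⌊3.2188/1⌋ = 3.
Subsquare (5′×2.5′, letters a–x): lon ⌊1.3046/0.0833333⌋ = 15 → p; lat ⌊0.2188/0.0416667⌋ = 5 → f.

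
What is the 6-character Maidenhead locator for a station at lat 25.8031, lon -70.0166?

FL45xt

Add 180° to longitude and 90° to latitude: 109.9834, 115.8031.
Field (20°×10°, letters A–R): 109.9834/20 → 5 → F, 115.8031/10 → 11 → L; chars FL.
Square (2°×1°, digits 0–9): 9.9834/2 → 4, 5.8031/1 → 5; chars 45.
Subsquare (5′×2.5′, letters a–x): 1.9834/0.0833333 → 23 → x, 0.8031/0.0416667 → 19 → t; chars xt.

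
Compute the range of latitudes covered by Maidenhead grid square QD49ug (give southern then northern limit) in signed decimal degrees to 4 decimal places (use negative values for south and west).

-50.7500, -50.7083

Field Q=16, D=3: +16·20° lon, +3·10° lat → SW at lon 140°, lat -60°.
Square 4, 9: +4·2° lon, +9·1° lat → SW at lon 148°, lat -51°.
Subsquare u=20, g=6: +20·0.0833333° lon, +6·0.0416667° lat → SW at lon 149.667°, lat -50.75°.
Cell spans 0.0833333° lon × 0.0416667° lat.
south -50.7500, north -50.7083.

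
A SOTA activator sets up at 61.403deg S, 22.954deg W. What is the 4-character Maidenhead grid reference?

HC88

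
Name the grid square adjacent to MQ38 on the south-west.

MQ27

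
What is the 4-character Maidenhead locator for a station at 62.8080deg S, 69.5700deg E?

MC47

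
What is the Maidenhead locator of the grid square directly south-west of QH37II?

QH37hh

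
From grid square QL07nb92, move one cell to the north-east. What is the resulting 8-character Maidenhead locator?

QL07ob03

Longitude extended square 9; +1 → 10, wraps to 0, carry into subsquare.
Longitude subsquare n = 13; +1 → 14 = o.
Latitude extended square 2; +1 → 3.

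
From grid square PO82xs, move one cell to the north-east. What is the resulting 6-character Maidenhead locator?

PO92at

Longitude subsquare x = 23; +1 → 24, wraps to 0 = a, carry into square.
Longitude square 8; +1 → 9.
Latitude subsquare s = 18; +1 → 19 = t.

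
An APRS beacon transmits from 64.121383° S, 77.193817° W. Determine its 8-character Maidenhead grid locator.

FC15jv60

Add 180° to longitude and 90° to latitude: 102.80618, 25.87862.
Field: 102.80618/20 → 5 → F, 25.87862/10 → 2 → C; chars FC.
Square: 2.80618/2 → 1, 5.87862/1 → 5; chars 15.
Subsquare: 0.80618/0.0833333 → 9 → j, 0.87862/0.0416667 → 21 → v; chars jv.
Extended square: 0.05618/0.00833333 → 6, 0.00362/0.00416667 → 0; chars 60.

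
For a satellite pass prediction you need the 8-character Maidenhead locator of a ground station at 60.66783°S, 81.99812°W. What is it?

EC99ah09

Shift to the Maidenhead origin (180°W, 90°S): lon 98.00188, lat 29.33217.
Field (20°×10°, letters A–R): 98.00188/20 → 4 → E, 29.33217/10 → 2 → C; chars EC.
Square (2°×1°, digits 0–9): 18.00188/2 → 9, 9.33217/1 → 9; chars 99.
Subsquare (5′×2.5′, letters a–x): 0.00188/0.0833333 → 0 → a, 0.33217/0.0416667 → 7 → h; chars ah.
Extended square (30″×15″, digits 0–9): 0.00188/0.00833333 → 0, 0.04050/0.00416667 → 9; chars 09.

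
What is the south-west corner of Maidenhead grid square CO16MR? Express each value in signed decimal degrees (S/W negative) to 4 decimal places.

56.7083, -137.0000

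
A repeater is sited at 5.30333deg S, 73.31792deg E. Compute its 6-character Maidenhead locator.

Offset from 180°W / 90°S: lon 253.3179°, lat 84.6967°.
Field: lon ⌊253.3179/20⌋ = 12 → M; lat ⌊84.6967/10⌋ = 8 → I.
Square: lon ⌊13.3179/2⌋ = 6; lat ⌊4.6967/1⌋ = 4.
Subsquare: lon ⌊1.3179/0.0833333⌋ = 15 → p; lat ⌊0.6967/0.0416667⌋ = 16 → q.

MI64pq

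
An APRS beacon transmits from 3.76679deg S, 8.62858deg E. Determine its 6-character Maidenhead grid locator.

Shift to the Maidenhead origin (180°W, 90°S): lon 188.6286, lat 86.2332.
Field (20°×10°, letters A–R): 188.6286/20 → 9 → J, 86.2332/10 → 8 → I; chars JI.
Square (2°×1°, digits 0–9): 8.6286/2 → 4, 6.2332/1 → 6; chars 46.
Subsquare (5′×2.5′, letters a–x): 0.6286/0.0833333 → 7 → h, 0.2332/0.0416667 → 5 → f; chars hf.

JI46hf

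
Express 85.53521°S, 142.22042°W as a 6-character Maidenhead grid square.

BA84vl

Add 180° to longitude and 90° to latitude: 37.7796, 4.4648.
Field: lon ⌊37.7796/20⌋ = 1 → B; lat ⌊4.4648/10⌋ = 0 → A.
Square: lon ⌊17.7796/2⌋ = 8; lat ⌊4.4648/1⌋ = 4.
Subsquare: lon ⌊1.7796/0.0833333⌋ = 21 → v; lat ⌊0.4648/0.0416667⌋ = 11 → l.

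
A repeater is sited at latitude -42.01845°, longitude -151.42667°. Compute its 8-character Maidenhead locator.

Add 180° to longitude and 90° to latitude: 28.57333, 47.98155.
Field: lon ⌊28.57333/20⌋ = 1 → B; lat ⌊47.98155/10⌋ = 4 → E.
Square: lon ⌊8.57333/2⌋ = 4; lat ⌊7.98155/1⌋ = 7.
Subsquare: lon ⌊0.57333/0.0833333⌋ = 6 → g; lat ⌊0.98155/0.0416667⌋ = 23 → x.
Extended square: lon ⌊0.07333/0.00833333⌋ = 8; lat ⌊0.02322/0.00416667⌋ = 5.

BE47gx85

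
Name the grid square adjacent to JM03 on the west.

IM93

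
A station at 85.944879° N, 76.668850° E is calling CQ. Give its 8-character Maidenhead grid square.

MR85iw06

Shift to the Maidenhead origin (180°W, 90°S): lon 256.66885, lat 175.94488.
Field: lon ⌊256.66885/20⌋ = 12 → M; lat ⌊175.94488/10⌋ = 17 → R.
Square: lon ⌊16.66885/2⌋ = 8; lat ⌊5.94488/1⌋ = 5.
Subsquare: lon ⌊0.66885/0.0833333⌋ = 8 → i; lat ⌊0.94488/0.0416667⌋ = 22 → w.
Extended square: lon ⌊0.00218/0.00833333⌋ = 0; lat ⌊0.02821/0.00416667⌋ = 6.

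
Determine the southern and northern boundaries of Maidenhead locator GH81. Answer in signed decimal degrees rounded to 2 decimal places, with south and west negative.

-19.00, -18.00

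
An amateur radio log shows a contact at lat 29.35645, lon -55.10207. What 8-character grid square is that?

GL29ki75

Shift to the Maidenhead origin (180°W, 90°S): lon 124.89793, lat 119.35645.
Field (20°×10°, letters A–R): lon ⌊124.89793/20⌋ = 6 → G; lat ⌊119.35645/10⌋ = 11 → L.
Square (2°×1°, digits 0–9): lon ⌊4.89793/2⌋ = 2; lat ⌊9.35645/1⌋ = 9.
Subsquare (5′×2.5′, letters a–x): lon ⌊0.89793/0.0833333⌋ = 10 → k; lat ⌊0.35645/0.0416667⌋ = 8 → i.
Extended square (30″×15″, digits 0–9): lon ⌊0.06460/0.00833333⌋ = 7; lat ⌊0.02312/0.00416667⌋ = 5.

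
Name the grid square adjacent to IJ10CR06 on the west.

IJ10br96

Longitude extended square 0; −1 → -1, wraps to 9, carry into subsquare.
Longitude subsquare c = 2; −1 → 1 = b.
The latitude characters are unchanged.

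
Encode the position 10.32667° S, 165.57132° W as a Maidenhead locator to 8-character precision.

AH79fq11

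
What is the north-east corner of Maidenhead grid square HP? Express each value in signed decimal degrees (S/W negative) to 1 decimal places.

70.0, -20.0

Field H=7, P=15: +7·20° lon, +15·10° lat → SW at lon -40°, lat 60°.
Cell spans 20° lon × 10° lat. NE corner is SW corner plus one full cell.
latitude 70.0, longitude -20.0.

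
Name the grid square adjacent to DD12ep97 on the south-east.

DD12fp06

Longitude extended square 9; +1 → 10, wraps to 0, carry into subsquare.
Longitude subsquare e = 4; +1 → 5 = f.
Latitude extended square 7; −1 → 6.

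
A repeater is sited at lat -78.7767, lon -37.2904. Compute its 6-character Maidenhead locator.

HB11if

Offset from 180°W / 90°S: lon 142.7096°, lat 11.2233°.
Field (20°×10°, letters A–R): 142.7096/20 → 7 → H, 11.2233/10 → 1 → B; chars HB.
Square (2°×1°, digits 0–9): 2.7096/2 → 1, 1.2233/1 → 1; chars 11.
Subsquare (5′×2.5′, letters a–x): 0.7096/0.0833333 → 8 → i, 0.2233/0.0416667 → 5 → f; chars if.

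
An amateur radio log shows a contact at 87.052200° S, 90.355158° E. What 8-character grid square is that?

Offset from 180°W / 90°S: lon 270.35516°, lat 2.94780°.
Field: 270.35516/20 → 13 → N, 2.94780/10 → 0 → A; chars NA.
Square: 10.35516/2 → 5, 2.94780/1 → 2; chars 52.
Subsquare: 0.35516/0.0833333 → 4 → e, 0.94780/0.0416667 → 22 → w; chars ew.
Extended square: 0.02182/0.00833333 → 2, 0.03113/0.00416667 → 7; chars 27.

NA52ew27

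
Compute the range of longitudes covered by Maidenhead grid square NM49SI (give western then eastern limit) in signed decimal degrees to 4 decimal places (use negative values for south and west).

89.5000, 89.5833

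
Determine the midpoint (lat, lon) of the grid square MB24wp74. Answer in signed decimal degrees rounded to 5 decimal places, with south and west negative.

-75.35625, 65.89583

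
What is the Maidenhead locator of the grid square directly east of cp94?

Longitude square 9; +1 → 10, wraps to 0, carry into field.
Longitude field C = 2; +1 → 3 = D.
The latitude characters are unchanged.

DP04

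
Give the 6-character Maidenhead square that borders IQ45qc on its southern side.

IQ45qb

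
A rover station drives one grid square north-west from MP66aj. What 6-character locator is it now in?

MP56xk

Longitude subsquare a = 0; −1 → -1, wraps to 23 = x, carry into square.
Longitude square 6; −1 → 5.
Latitude subsquare j = 9; +1 → 10 = k.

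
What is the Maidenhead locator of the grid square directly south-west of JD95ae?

JD85xd

Longitude subsquare a = 0; −1 → -1, wraps to 23 = x, carry into square.
Longitude square 9; −1 → 8.
Latitude subsquare e = 4; −1 → 3 = d.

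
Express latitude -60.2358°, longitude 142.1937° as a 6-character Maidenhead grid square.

Add 180° to longitude and 90° to latitude: 322.1937, 29.7642.
Field: lon ⌊322.1937/20⌋ = 16 → Q; lat ⌊29.7642/10⌋ = 2 → C.
Square: lon ⌊2.1937/2⌋ = 1; lat ⌊9.7642/1⌋ = 9.
Subsquare: lon ⌊0.1937/0.0833333⌋ = 2 → c; lat ⌊0.7642/0.0416667⌋ = 18 → s.

QC19cs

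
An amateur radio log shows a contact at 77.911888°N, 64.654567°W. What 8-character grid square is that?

FQ77qv18

Add 180° to longitude and 90° to latitude: 115.34543, 167.91189.
Field: lon ⌊115.34543/20⌋ = 5 → F; lat ⌊167.91189/10⌋ = 16 → Q.
Square: lon ⌊15.34543/2⌋ = 7; lat ⌊7.91189/1⌋ = 7.
Subsquare: lon ⌊1.34543/0.0833333⌋ = 16 → q; lat ⌊0.91189/0.0416667⌋ = 21 → v.
Extended square: lon ⌊0.01210/0.00833333⌋ = 1; lat ⌊0.03689/0.00416667⌋ = 8.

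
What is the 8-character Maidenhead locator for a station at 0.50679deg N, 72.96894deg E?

MJ60lm61

Offset from 180°W / 90°S: lon 252.96894°, lat 90.50679°.
Field (20°×10°, letters A–R): lon ⌊252.96894/20⌋ = 12 → M; lat ⌊90.50679/10⌋ = 9 → J.
Square (2°×1°, digits 0–9): lon ⌊12.96894/2⌋ = 6; lat ⌊0.50679/1⌋ = 0.
Subsquare (5′×2.5′, letters a–x): lon ⌊0.96894/0.0833333⌋ = 11 → l; lat ⌊0.50679/0.0416667⌋ = 12 → m.
Extended square (30″×15″, digits 0–9): lon ⌊0.05227/0.00833333⌋ = 6; lat ⌊0.00679/0.00416667⌋ = 1.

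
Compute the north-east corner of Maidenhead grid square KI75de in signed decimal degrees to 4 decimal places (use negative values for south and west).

-4.7917, 34.3333

Field K=10, I=8: +10·20° lon, +8·10° lat → SW at lon 20°, lat -10°.
Square 7, 5: +7·2° lon, +5·1° lat → SW at lon 34°, lat -5°.
Subsquare d=3, e=4: +3·0.0833333° lon, +4·0.0416667° lat → SW at lon 34.25°, lat -4.83333°.
Cell spans 0.0833333° lon × 0.0416667° lat. NE corner is SW corner plus one full cell.
latitude -4.7917, longitude 34.3333.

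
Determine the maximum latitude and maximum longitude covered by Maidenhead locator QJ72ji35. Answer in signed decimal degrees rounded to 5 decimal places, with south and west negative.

2.35833, 154.78333

Field Q=16, J=9: +16·20° lon, +9·10° lat → SW at lon 140°, lat 0°.
Square 7, 2: +7·2° lon, +2·1° lat → SW at lon 154°, lat 2°.
Subsquare j=9, i=8: +9·0.0833333° lon, +8·0.0416667° lat → SW at lon 154.75°, lat 2.33333°.
Extended square 3, 5: +3·0.00833333° lon, +5·0.00416667° lat → SW at lon 154.775°, lat 2.35417°.
Cell spans 0.00833333° lon × 0.00416667° lat. NE corner is SW corner plus one full cell.
latitude 2.35833, longitude 154.78333.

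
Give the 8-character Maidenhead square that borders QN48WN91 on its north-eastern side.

QN48xn02

Longitude extended square 9; +1 → 10, wraps to 0, carry into subsquare.
Longitude subsquare w = 22; +1 → 23 = x.
Latitude extended square 1; +1 → 2.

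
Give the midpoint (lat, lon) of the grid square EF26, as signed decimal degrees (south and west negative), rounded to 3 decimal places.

Field E=4, F=5: +4·20° lon, +5·10° lat → SW at lon -100°, lat -40°.
Square 2, 6: +2·2° lon, +6·1° lat → SW at lon -96°, lat -34°.
Cell spans 2° lon × 1° lat. Centre is SW corner plus half of each.
latitude -33.500, longitude -95.000.

-33.500, -95.000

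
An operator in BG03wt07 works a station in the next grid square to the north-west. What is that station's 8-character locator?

BG03vt98

Longitude extended square 0; −1 → -1, wraps to 9, carry into subsquare.
Longitude subsquare w = 22; −1 → 21 = v.
Latitude extended square 7; +1 → 8.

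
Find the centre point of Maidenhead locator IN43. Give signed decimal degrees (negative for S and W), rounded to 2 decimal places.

Field I=8, N=13: +8·20° lon, +13·10° lat → SW at lon -20°, lat 40°.
Square 4, 3: +4·2° lon, +3·1° lat → SW at lon -12°, lat 43°.
Cell spans 2° lon × 1° lat. Centre is SW corner plus half of each.
latitude 43.50, longitude -11.00.

43.50, -11.00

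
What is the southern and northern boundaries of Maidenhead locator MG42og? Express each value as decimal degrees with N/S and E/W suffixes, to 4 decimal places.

Field M=12, G=6: +12·20° lon, +6·10° lat → SW at lon 60°, lat -30°.
Square 4, 2: +4·2° lon, +2·1° lat → SW at lon 68°, lat -28°.
Subsquare o=14, g=6: +14·0.0833333° lon, +6·0.0416667° lat → SW at lon 69.1667°, lat -27.75°.
Cell spans 0.0833333° lon × 0.0416667° lat.
south 27.7500° S, north 27.7083° S.

27.7500° S, 27.7083° S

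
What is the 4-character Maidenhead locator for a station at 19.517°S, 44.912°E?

Add 180° to longitude and 90° to latitude: 224.91, 70.48.
Field: 224.91/20 → 11 → L, 70.48/10 → 7 → H; chars LH.
Square: 4.91/2 → 2, 0.48/1 → 0; chars 20.

LH20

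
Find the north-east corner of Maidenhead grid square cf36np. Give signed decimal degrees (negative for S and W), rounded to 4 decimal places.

Field C=2, F=5: +2·20° lon, +5·10° lat → SW at lon -140°, lat -40°.
Square 3, 6: +3·2° lon, +6·1° lat → SW at lon -134°, lat -34°.
Subsquare n=13, p=15: +13·0.0833333° lon, +15·0.0416667° lat → SW at lon -132.917°, lat -33.375°.
Cell spans 0.0833333° lon × 0.0416667° lat. NE corner is SW corner plus one full cell.
latitude -33.3333, longitude -132.8333.

-33.3333, -132.8333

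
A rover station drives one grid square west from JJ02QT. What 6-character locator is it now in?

Longitude subsquare q = 16; −1 → 15 = p.
The latitude characters are unchanged.

JJ02pt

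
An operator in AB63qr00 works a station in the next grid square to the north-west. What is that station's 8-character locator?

AB63pr91

Longitude extended square 0; −1 → -1, wraps to 9, carry into subsquare.
Longitude subsquare q = 16; −1 → 15 = p.
Latitude extended square 0; +1 → 1.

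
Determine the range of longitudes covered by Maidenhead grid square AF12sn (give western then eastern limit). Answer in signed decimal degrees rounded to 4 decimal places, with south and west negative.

Field A=0, F=5: +0·20° lon, +5·10° lat → SW at lon -180°, lat -40°.
Square 1, 2: +1·2° lon, +2·1° lat → SW at lon -178°, lat -38°.
Subsquare s=18, n=13: +18·0.0833333° lon, +13·0.0416667° lat → SW at lon -176.5°, lat -37.4583°.
Cell spans 0.0833333° lon × 0.0416667° lat.
west -176.5000, east -176.4167.

-176.5000, -176.4167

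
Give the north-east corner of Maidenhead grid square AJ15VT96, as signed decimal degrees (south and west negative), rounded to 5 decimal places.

5.82083, -176.16667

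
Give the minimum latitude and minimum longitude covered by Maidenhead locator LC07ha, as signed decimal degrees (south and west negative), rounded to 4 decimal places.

Field L=11, C=2: +11·20° lon, +2·10° lat → SW at lon 40°, lat -70°.
Square 0, 7: +0·2° lon, +7·1° lat → SW at lon 40°, lat -63°.
Subsquare h=7, a=0: +7·0.0833333° lon, +0·0.0416667° lat → SW at lon 40.5833°, lat -63°.
latitude -63.0000, longitude 40.5833.

-63.0000, 40.5833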